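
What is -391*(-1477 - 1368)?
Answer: 1112395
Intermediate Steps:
-391*(-1477 - 1368) = -391*(-2845) = 1112395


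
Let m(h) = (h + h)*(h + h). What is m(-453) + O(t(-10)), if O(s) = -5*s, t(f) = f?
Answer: 820886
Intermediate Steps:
m(h) = 4*h² (m(h) = (2*h)*(2*h) = 4*h²)
m(-453) + O(t(-10)) = 4*(-453)² - 5*(-10) = 4*205209 + 50 = 820836 + 50 = 820886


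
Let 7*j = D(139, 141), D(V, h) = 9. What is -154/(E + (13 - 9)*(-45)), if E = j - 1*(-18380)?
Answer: -1078/127409 ≈ -0.0084609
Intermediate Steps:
j = 9/7 (j = (⅐)*9 = 9/7 ≈ 1.2857)
E = 128669/7 (E = 9/7 - 1*(-18380) = 9/7 + 18380 = 128669/7 ≈ 18381.)
-154/(E + (13 - 9)*(-45)) = -154/(128669/7 + (13 - 9)*(-45)) = -154/(128669/7 + 4*(-45)) = -154/(128669/7 - 180) = -154/(127409/7) = (7/127409)*(-154) = -1078/127409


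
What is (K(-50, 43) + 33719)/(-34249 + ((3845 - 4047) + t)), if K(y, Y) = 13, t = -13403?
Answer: -16866/23927 ≈ -0.70489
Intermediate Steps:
(K(-50, 43) + 33719)/(-34249 + ((3845 - 4047) + t)) = (13 + 33719)/(-34249 + ((3845 - 4047) - 13403)) = 33732/(-34249 + (-202 - 13403)) = 33732/(-34249 - 13605) = 33732/(-47854) = 33732*(-1/47854) = -16866/23927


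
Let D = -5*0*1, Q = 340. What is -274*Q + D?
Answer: -93160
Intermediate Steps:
D = 0 (D = 0*1 = 0)
-274*Q + D = -274*340 + 0 = -93160 + 0 = -93160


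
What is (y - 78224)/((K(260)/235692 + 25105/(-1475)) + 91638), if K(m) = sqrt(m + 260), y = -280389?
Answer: -19854762138120446745210270/5072634728888977374982993 + 1838886444357975*sqrt(130)/5072634728888977374982993 ≈ -3.9141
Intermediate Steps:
K(m) = sqrt(260 + m)
(y - 78224)/((K(260)/235692 + 25105/(-1475)) + 91638) = (-280389 - 78224)/((sqrt(260 + 260)/235692 + 25105/(-1475)) + 91638) = -358613/((sqrt(520)*(1/235692) + 25105*(-1/1475)) + 91638) = -358613/(((2*sqrt(130))*(1/235692) - 5021/295) + 91638) = -358613/((sqrt(130)/117846 - 5021/295) + 91638) = -358613/((-5021/295 + sqrt(130)/117846) + 91638) = -358613/(27028189/295 + sqrt(130)/117846)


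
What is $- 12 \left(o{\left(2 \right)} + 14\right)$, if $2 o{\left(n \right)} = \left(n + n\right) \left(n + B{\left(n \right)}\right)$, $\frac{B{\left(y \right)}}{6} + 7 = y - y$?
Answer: $792$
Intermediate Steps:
$B{\left(y \right)} = -42$ ($B{\left(y \right)} = -42 + 6 \left(y - y\right) = -42 + 6 \cdot 0 = -42 + 0 = -42$)
$o{\left(n \right)} = n \left(-42 + n\right)$ ($o{\left(n \right)} = \frac{\left(n + n\right) \left(n - 42\right)}{2} = \frac{2 n \left(-42 + n\right)}{2} = n \left(-42 + n\right)$)
$- 12 \left(o{\left(2 \right)} + 14\right) = - 12 \left(2 \left(-42 + 2\right) + 14\right) = - 12 \left(2 \left(-40\right) + 14\right) = - 12 \left(-80 + 14\right) = \left(-12\right) \left(-66\right) = 792$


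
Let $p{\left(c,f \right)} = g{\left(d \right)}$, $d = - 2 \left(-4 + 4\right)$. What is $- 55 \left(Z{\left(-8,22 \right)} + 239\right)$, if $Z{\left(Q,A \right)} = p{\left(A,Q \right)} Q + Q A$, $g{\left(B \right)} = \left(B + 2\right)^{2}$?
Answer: $-1705$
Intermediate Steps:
$d = 0$ ($d = \left(-2\right) 0 = 0$)
$g{\left(B \right)} = \left(2 + B\right)^{2}$
$p{\left(c,f \right)} = 4$ ($p{\left(c,f \right)} = \left(2 + 0\right)^{2} = 2^{2} = 4$)
$Z{\left(Q,A \right)} = 4 Q + A Q$ ($Z{\left(Q,A \right)} = 4 Q + Q A = 4 Q + A Q$)
$- 55 \left(Z{\left(-8,22 \right)} + 239\right) = - 55 \left(- 8 \left(4 + 22\right) + 239\right) = - 55 \left(\left(-8\right) 26 + 239\right) = - 55 \left(-208 + 239\right) = \left(-55\right) 31 = -1705$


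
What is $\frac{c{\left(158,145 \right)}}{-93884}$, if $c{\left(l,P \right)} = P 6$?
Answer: $- \frac{435}{46942} \approx -0.0092667$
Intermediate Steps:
$c{\left(l,P \right)} = 6 P$
$\frac{c{\left(158,145 \right)}}{-93884} = \frac{6 \cdot 145}{-93884} = 870 \left(- \frac{1}{93884}\right) = - \frac{435}{46942}$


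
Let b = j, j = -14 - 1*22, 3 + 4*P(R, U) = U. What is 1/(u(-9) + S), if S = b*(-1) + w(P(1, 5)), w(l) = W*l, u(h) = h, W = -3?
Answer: 2/51 ≈ 0.039216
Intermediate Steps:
P(R, U) = -¾ + U/4
j = -36 (j = -14 - 22 = -36)
w(l) = -3*l
b = -36
S = 69/2 (S = -36*(-1) - 3*(-¾ + (¼)*5) = 36 - 3*(-¾ + 5/4) = 36 - 3*½ = 36 - 3/2 = 69/2 ≈ 34.500)
1/(u(-9) + S) = 1/(-9 + 69/2) = 1/(51/2) = 2/51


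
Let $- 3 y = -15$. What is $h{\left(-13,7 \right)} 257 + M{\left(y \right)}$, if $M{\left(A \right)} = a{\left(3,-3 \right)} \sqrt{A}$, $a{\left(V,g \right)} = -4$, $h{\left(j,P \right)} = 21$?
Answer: $5397 - 4 \sqrt{5} \approx 5388.1$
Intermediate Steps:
$y = 5$ ($y = \left(- \frac{1}{3}\right) \left(-15\right) = 5$)
$M{\left(A \right)} = - 4 \sqrt{A}$
$h{\left(-13,7 \right)} 257 + M{\left(y \right)} = 21 \cdot 257 - 4 \sqrt{5} = 5397 - 4 \sqrt{5}$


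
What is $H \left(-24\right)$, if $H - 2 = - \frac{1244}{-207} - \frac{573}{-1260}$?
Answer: $- \frac{490598}{2415} \approx -203.15$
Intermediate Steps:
$H = \frac{245299}{28980}$ ($H = 2 - \left(- \frac{1244}{207} - \frac{191}{420}\right) = 2 - - \frac{187339}{28980} = 2 + \left(\frac{1244}{207} + \frac{191}{420}\right) = 2 + \frac{187339}{28980} = \frac{245299}{28980} \approx 8.4644$)
$H \left(-24\right) = \frac{245299}{28980} \left(-24\right) = - \frac{490598}{2415}$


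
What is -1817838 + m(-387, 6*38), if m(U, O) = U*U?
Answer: -1668069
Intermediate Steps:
m(U, O) = U**2
-1817838 + m(-387, 6*38) = -1817838 + (-387)**2 = -1817838 + 149769 = -1668069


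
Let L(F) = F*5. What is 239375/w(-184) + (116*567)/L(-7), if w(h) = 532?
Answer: -3801797/2660 ≈ -1429.2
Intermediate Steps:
L(F) = 5*F
239375/w(-184) + (116*567)/L(-7) = 239375/532 + (116*567)/((5*(-7))) = 239375*(1/532) + 65772/(-35) = 239375/532 + 65772*(-1/35) = 239375/532 - 9396/5 = -3801797/2660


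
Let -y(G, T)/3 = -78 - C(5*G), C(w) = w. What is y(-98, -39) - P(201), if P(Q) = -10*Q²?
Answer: 402774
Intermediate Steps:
y(G, T) = 234 + 15*G (y(G, T) = -3*(-78 - 5*G) = 234 + 15*G)
y(-98, -39) - P(201) = (234 + 15*(-98)) - (-10)*201² = (234 - 1470) - (-10)*40401 = -1236 - 1*(-404010) = -1236 + 404010 = 402774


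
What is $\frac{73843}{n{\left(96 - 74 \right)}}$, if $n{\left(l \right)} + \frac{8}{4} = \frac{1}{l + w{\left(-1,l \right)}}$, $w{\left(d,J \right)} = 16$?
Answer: $- \frac{2806034}{75} \approx -37414.0$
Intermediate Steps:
$n{\left(l \right)} = -2 + \frac{1}{16 + l}$ ($n{\left(l \right)} = -2 + \frac{1}{l + 16} = -2 + \frac{1}{16 + l}$)
$\frac{73843}{n{\left(96 - 74 \right)}} = \frac{73843}{\frac{1}{16 + \left(96 - 74\right)} \left(-31 - 2 \left(96 - 74\right)\right)} = \frac{73843}{\frac{1}{16 + 22} \left(-31 - 44\right)} = \frac{73843}{\frac{1}{38} \left(-31 - 44\right)} = \frac{73843}{\frac{1}{38} \left(-75\right)} = \frac{73843}{- \frac{75}{38}} = 73843 \left(- \frac{38}{75}\right) = - \frac{2806034}{75}$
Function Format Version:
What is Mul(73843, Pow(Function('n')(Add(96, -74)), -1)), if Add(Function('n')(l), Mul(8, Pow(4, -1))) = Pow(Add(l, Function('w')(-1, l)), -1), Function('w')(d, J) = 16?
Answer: Rational(-2806034, 75) ≈ -37414.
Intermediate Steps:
Function('n')(l) = Add(-2, Pow(Add(16, l), -1)) (Function('n')(l) = Add(-2, Pow(Add(l, 16), -1)) = Add(-2, Pow(Add(16, l), -1)))
Mul(73843, Pow(Function('n')(Add(96, -74)), -1)) = Mul(73843, Pow(Mul(Pow(Add(16, Add(96, -74)), -1), Add(-31, Mul(-2, Add(96, -74)))), -1)) = Mul(73843, Pow(Mul(Pow(Add(16, 22), -1), Add(-31, Mul(-2, 22))), -1)) = Mul(73843, Pow(Mul(Pow(38, -1), Add(-31, -44)), -1)) = Mul(73843, Pow(Mul(Rational(1, 38), -75), -1)) = Mul(73843, Pow(Rational(-75, 38), -1)) = Mul(73843, Rational(-38, 75)) = Rational(-2806034, 75)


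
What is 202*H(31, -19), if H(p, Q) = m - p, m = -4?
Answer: -7070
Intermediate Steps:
H(p, Q) = -4 - p
202*H(31, -19) = 202*(-4 - 1*31) = 202*(-4 - 31) = 202*(-35) = -7070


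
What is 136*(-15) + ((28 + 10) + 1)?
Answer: -2001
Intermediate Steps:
136*(-15) + ((28 + 10) + 1) = -2040 + (38 + 1) = -2040 + 39 = -2001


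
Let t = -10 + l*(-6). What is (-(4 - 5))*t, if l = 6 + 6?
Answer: -82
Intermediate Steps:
l = 12
t = -82 (t = -10 + 12*(-6) = -10 - 72 = -82)
(-(4 - 5))*t = -(4 - 5)*(-82) = -1*(-1)*(-82) = 1*(-82) = -82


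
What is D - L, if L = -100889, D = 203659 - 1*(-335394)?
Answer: 639942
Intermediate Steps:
D = 539053 (D = 203659 + 335394 = 539053)
D - L = 539053 - 1*(-100889) = 539053 + 100889 = 639942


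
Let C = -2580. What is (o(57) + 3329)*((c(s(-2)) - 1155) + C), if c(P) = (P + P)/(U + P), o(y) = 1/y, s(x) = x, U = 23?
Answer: -14884114006/1197 ≈ -1.2435e+7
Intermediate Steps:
c(P) = 2*P/(23 + P) (c(P) = (P + P)/(23 + P) = (2*P)/(23 + P) = 2*P/(23 + P))
(o(57) + 3329)*((c(s(-2)) - 1155) + C) = (1/57 + 3329)*((2*(-2)/(23 - 2) - 1155) - 2580) = (1/57 + 3329)*((2*(-2)/21 - 1155) - 2580) = 189754*((2*(-2)*(1/21) - 1155) - 2580)/57 = 189754*((-4/21 - 1155) - 2580)/57 = 189754*(-24259/21 - 2580)/57 = (189754/57)*(-78439/21) = -14884114006/1197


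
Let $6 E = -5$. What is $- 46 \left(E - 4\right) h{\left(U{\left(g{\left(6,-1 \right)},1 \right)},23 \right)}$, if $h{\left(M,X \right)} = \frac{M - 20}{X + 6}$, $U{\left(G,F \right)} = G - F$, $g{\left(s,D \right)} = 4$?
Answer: $- \frac{391}{3} \approx -130.33$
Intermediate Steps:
$E = - \frac{5}{6}$ ($E = \frac{1}{6} \left(-5\right) = - \frac{5}{6} \approx -0.83333$)
$h{\left(M,X \right)} = \frac{-20 + M}{6 + X}$
$- 46 \left(E - 4\right) h{\left(U{\left(g{\left(6,-1 \right)},1 \right)},23 \right)} = - 46 \left(- \frac{5}{6} - 4\right) \frac{-20 + \left(4 - 1\right)}{6 + 23} = \left(-46\right) \left(- \frac{29}{6}\right) \frac{-20 + \left(4 - 1\right)}{29} = \frac{667 \frac{-20 + 3}{29}}{3} = \frac{667 \cdot \frac{1}{29} \left(-17\right)}{3} = \frac{667}{3} \left(- \frac{17}{29}\right) = - \frac{391}{3}$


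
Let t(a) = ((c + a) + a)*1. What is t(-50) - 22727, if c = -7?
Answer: -22834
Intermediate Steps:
t(a) = -7 + 2*a (t(a) = ((-7 + a) + a)*1 = (-7 + 2*a)*1 = -7 + 2*a)
t(-50) - 22727 = (-7 + 2*(-50)) - 22727 = (-7 - 100) - 22727 = -107 - 22727 = -22834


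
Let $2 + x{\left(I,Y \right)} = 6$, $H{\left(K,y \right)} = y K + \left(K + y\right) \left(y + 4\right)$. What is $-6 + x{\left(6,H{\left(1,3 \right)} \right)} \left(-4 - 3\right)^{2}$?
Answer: $190$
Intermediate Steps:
$H{\left(K,y \right)} = K y + \left(4 + y\right) \left(K + y\right)$ ($H{\left(K,y \right)} = K y + \left(K + y\right) \left(4 + y\right) = K y + \left(4 + y\right) \left(K + y\right)$)
$x{\left(I,Y \right)} = 4$ ($x{\left(I,Y \right)} = -2 + 6 = 4$)
$-6 + x{\left(6,H{\left(1,3 \right)} \right)} \left(-4 - 3\right)^{2} = -6 + 4 \left(-4 - 3\right)^{2} = -6 + 4 \left(-7\right)^{2} = -6 + 4 \cdot 49 = -6 + 196 = 190$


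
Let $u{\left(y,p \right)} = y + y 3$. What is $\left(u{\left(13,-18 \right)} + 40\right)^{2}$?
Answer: $8464$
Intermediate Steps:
$u{\left(y,p \right)} = 4 y$ ($u{\left(y,p \right)} = y + 3 y = 4 y$)
$\left(u{\left(13,-18 \right)} + 40\right)^{2} = \left(4 \cdot 13 + 40\right)^{2} = \left(52 + 40\right)^{2} = 92^{2} = 8464$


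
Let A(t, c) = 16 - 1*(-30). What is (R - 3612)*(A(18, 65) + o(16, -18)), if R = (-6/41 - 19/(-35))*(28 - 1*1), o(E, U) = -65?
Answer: 98189283/1435 ≈ 68425.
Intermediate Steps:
A(t, c) = 46 (A(t, c) = 16 + 30 = 46)
R = 15363/1435 (R = (-6*1/41 - 19*(-1/35))*(28 - 1) = (-6/41 + 19/35)*27 = (569/1435)*27 = 15363/1435 ≈ 10.706)
(R - 3612)*(A(18, 65) + o(16, -18)) = (15363/1435 - 3612)*(46 - 65) = -5167857/1435*(-19) = 98189283/1435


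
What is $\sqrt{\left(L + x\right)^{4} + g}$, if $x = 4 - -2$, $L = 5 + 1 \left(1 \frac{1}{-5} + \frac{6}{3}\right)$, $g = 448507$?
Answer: $\frac{\sqrt{297094091}}{25} \approx 689.46$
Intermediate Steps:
$L = \frac{34}{5}$ ($L = 5 + 1 \left(1 \left(- \frac{1}{5}\right) + 6 \cdot \frac{1}{3}\right) = 5 + 1 \left(- \frac{1}{5} + 2\right) = 5 + 1 \cdot \frac{9}{5} = 5 + \frac{9}{5} = \frac{34}{5} \approx 6.8$)
$x = 6$ ($x = 4 + \left(-1 + 3\right) = 4 + 2 = 6$)
$\sqrt{\left(L + x\right)^{4} + g} = \sqrt{\left(\frac{34}{5} + 6\right)^{4} + 448507} = \sqrt{\left(\frac{64}{5}\right)^{4} + 448507} = \sqrt{\frac{16777216}{625} + 448507} = \sqrt{\frac{297094091}{625}} = \frac{\sqrt{297094091}}{25}$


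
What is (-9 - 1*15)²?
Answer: 576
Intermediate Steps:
(-9 - 1*15)² = (-9 - 15)² = (-24)² = 576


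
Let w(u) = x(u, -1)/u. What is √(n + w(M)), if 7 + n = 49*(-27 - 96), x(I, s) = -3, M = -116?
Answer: I*√20298289/58 ≈ 77.679*I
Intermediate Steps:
w(u) = -3/u
n = -6034 (n = -7 + 49*(-27 - 96) = -7 + 49*(-123) = -7 - 6027 = -6034)
√(n + w(M)) = √(-6034 - 3/(-116)) = √(-6034 - 3*(-1/116)) = √(-6034 + 3/116) = √(-699941/116) = I*√20298289/58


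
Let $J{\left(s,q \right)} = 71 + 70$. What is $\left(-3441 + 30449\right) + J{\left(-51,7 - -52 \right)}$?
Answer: $27149$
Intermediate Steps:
$J{\left(s,q \right)} = 141$
$\left(-3441 + 30449\right) + J{\left(-51,7 - -52 \right)} = \left(-3441 + 30449\right) + 141 = 27008 + 141 = 27149$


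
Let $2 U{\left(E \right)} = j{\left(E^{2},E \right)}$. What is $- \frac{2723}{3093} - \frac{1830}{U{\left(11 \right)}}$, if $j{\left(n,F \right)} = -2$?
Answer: $\frac{5657467}{3093} \approx 1829.1$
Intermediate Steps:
$U{\left(E \right)} = -1$ ($U{\left(E \right)} = \frac{1}{2} \left(-2\right) = -1$)
$- \frac{2723}{3093} - \frac{1830}{U{\left(11 \right)}} = - \frac{2723}{3093} - \frac{1830}{-1} = \left(-2723\right) \frac{1}{3093} - -1830 = - \frac{2723}{3093} + 1830 = \frac{5657467}{3093}$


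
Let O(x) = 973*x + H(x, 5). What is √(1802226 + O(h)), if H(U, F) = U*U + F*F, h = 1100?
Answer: √4082551 ≈ 2020.5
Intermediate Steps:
H(U, F) = F² + U² (H(U, F) = U² + F² = F² + U²)
O(x) = 25 + x² + 973*x (O(x) = 973*x + (5² + x²) = 973*x + (25 + x²) = 25 + x² + 973*x)
√(1802226 + O(h)) = √(1802226 + (25 + 1100² + 973*1100)) = √(1802226 + (25 + 1210000 + 1070300)) = √(1802226 + 2280325) = √4082551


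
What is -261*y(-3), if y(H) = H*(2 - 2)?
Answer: 0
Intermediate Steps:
y(H) = 0 (y(H) = H*0 = 0)
-261*y(-3) = -261*0 = 0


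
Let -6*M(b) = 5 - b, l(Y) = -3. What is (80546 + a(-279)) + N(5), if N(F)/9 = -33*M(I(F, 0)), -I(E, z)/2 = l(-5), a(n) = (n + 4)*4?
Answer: 158793/2 ≈ 79397.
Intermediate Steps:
a(n) = 16 + 4*n (a(n) = (4 + n)*4 = 16 + 4*n)
I(E, z) = 6 (I(E, z) = -2*(-3) = 6)
M(b) = -⅚ + b/6 (M(b) = -(5 - b)/6 = -⅚ + b/6)
N(F) = -99/2 (N(F) = 9*(-33*(-⅚ + (⅙)*6)) = 9*(-33*(-⅚ + 1)) = 9*(-33*⅙) = 9*(-11/2) = -99/2)
(80546 + a(-279)) + N(5) = (80546 + (16 + 4*(-279))) - 99/2 = (80546 + (16 - 1116)) - 99/2 = (80546 - 1100) - 99/2 = 79446 - 99/2 = 158793/2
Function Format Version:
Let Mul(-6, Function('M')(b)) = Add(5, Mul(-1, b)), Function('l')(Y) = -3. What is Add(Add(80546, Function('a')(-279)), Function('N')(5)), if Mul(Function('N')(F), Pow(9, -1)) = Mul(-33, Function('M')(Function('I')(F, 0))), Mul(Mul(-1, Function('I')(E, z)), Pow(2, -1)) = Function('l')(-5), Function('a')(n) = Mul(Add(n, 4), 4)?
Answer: Rational(158793, 2) ≈ 79397.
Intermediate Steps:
Function('a')(n) = Add(16, Mul(4, n)) (Function('a')(n) = Mul(Add(4, n), 4) = Add(16, Mul(4, n)))
Function('I')(E, z) = 6 (Function('I')(E, z) = Mul(-2, -3) = 6)
Function('M')(b) = Add(Rational(-5, 6), Mul(Rational(1, 6), b)) (Function('M')(b) = Mul(Rational(-1, 6), Add(5, Mul(-1, b))) = Add(Rational(-5, 6), Mul(Rational(1, 6), b)))
Function('N')(F) = Rational(-99, 2) (Function('N')(F) = Mul(9, Mul(-33, Add(Rational(-5, 6), Mul(Rational(1, 6), 6)))) = Mul(9, Mul(-33, Add(Rational(-5, 6), 1))) = Mul(9, Mul(-33, Rational(1, 6))) = Mul(9, Rational(-11, 2)) = Rational(-99, 2))
Add(Add(80546, Function('a')(-279)), Function('N')(5)) = Add(Add(80546, Add(16, Mul(4, -279))), Rational(-99, 2)) = Add(Add(80546, Add(16, -1116)), Rational(-99, 2)) = Add(Add(80546, -1100), Rational(-99, 2)) = Add(79446, Rational(-99, 2)) = Rational(158793, 2)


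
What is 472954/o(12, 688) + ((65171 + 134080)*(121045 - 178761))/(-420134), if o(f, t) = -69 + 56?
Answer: -145575256/16159 ≈ -9008.9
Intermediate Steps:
o(f, t) = -13
472954/o(12, 688) + ((65171 + 134080)*(121045 - 178761))/(-420134) = 472954/(-13) + ((65171 + 134080)*(121045 - 178761))/(-420134) = 472954*(-1/13) + (199251*(-57716))*(-1/420134) = -472954/13 - 11499970716*(-1/420134) = -472954/13 + 34023582/1243 = -145575256/16159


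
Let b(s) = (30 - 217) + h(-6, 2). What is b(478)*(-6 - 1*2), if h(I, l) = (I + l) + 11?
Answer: 1440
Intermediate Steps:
h(I, l) = 11 + I + l
b(s) = -180 (b(s) = (30 - 217) + (11 - 6 + 2) = -187 + 7 = -180)
b(478)*(-6 - 1*2) = -180*(-6 - 1*2) = -180*(-6 - 2) = -180*(-8) = 1440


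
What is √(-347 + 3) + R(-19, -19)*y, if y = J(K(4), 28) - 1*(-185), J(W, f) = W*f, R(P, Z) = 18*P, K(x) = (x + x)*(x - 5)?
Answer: 13338 + 2*I*√86 ≈ 13338.0 + 18.547*I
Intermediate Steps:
K(x) = 2*x*(-5 + x) (K(x) = (2*x)*(-5 + x) = 2*x*(-5 + x))
y = -39 (y = (2*4*(-5 + 4))*28 - 1*(-185) = (2*4*(-1))*28 + 185 = -8*28 + 185 = -224 + 185 = -39)
√(-347 + 3) + R(-19, -19)*y = √(-347 + 3) + (18*(-19))*(-39) = √(-344) - 342*(-39) = 2*I*√86 + 13338 = 13338 + 2*I*√86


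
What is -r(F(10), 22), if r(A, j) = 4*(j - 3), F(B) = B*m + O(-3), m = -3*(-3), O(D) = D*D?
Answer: -76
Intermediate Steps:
O(D) = D**2
m = 9
F(B) = 9 + 9*B (F(B) = B*9 + (-3)**2 = 9*B + 9 = 9 + 9*B)
r(A, j) = -12 + 4*j (r(A, j) = 4*(-3 + j) = -12 + 4*j)
-r(F(10), 22) = -(-12 + 4*22) = -(-12 + 88) = -1*76 = -76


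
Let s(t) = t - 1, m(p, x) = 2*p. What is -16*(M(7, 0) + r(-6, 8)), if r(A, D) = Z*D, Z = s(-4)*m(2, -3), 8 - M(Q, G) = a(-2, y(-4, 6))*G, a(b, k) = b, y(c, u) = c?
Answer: 2432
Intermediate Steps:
s(t) = -1 + t
M(Q, G) = 8 + 2*G (M(Q, G) = 8 - (-2)*G = 8 + 2*G)
Z = -20 (Z = (-1 - 4)*(2*2) = -5*4 = -20)
r(A, D) = -20*D
-16*(M(7, 0) + r(-6, 8)) = -16*((8 + 2*0) - 20*8) = -16*((8 + 0) - 160) = -16*(8 - 160) = -16*(-152) = 2432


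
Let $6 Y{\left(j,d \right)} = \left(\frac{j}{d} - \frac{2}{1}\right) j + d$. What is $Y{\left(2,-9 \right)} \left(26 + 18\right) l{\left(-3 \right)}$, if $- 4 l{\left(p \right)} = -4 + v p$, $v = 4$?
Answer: $- \frac{10648}{27} \approx -394.37$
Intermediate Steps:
$Y{\left(j,d \right)} = \frac{d}{6} + \frac{j \left(-2 + \frac{j}{d}\right)}{6}$ ($Y{\left(j,d \right)} = \frac{\left(\frac{j}{d} - \frac{2}{1}\right) j + d}{6} = \frac{\left(\frac{j}{d} - 2\right) j + d}{6} = \frac{\left(-2 + \frac{j}{d}\right) j + d}{6} = \frac{j \left(-2 + \frac{j}{d}\right) + d}{6} = \frac{d + j \left(-2 + \frac{j}{d}\right)}{6} = \frac{d}{6} + \frac{j \left(-2 + \frac{j}{d}\right)}{6}$)
$l{\left(p \right)} = 1 - p$ ($l{\left(p \right)} = - \frac{-4 + 4 p}{4} = 1 - p$)
$Y{\left(2,-9 \right)} \left(26 + 18\right) l{\left(-3 \right)} = \frac{2^{2} - 9 \left(-9 - 4\right)}{6 \left(-9\right)} \left(26 + 18\right) \left(1 - -3\right) = \frac{1}{6} \left(- \frac{1}{9}\right) \left(4 - 9 \left(-9 - 4\right)\right) 44 \left(1 + 3\right) = \frac{1}{6} \left(- \frac{1}{9}\right) \left(4 - -117\right) 44 \cdot 4 = \frac{1}{6} \left(- \frac{1}{9}\right) \left(4 + 117\right) 44 \cdot 4 = \frac{1}{6} \left(- \frac{1}{9}\right) 121 \cdot 44 \cdot 4 = \left(- \frac{121}{54}\right) 44 \cdot 4 = \left(- \frac{2662}{27}\right) 4 = - \frac{10648}{27}$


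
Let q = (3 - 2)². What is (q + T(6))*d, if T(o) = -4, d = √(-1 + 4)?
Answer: -3*√3 ≈ -5.1962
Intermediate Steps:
d = √3 ≈ 1.7320
q = 1 (q = 1² = 1)
(q + T(6))*d = (1 - 4)*√3 = -3*√3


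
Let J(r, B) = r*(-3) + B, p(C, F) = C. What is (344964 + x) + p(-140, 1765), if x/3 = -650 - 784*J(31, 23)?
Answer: 507514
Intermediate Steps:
J(r, B) = B - 3*r (J(r, B) = -3*r + B = B - 3*r)
x = 162690 (x = 3*(-650 - 784*(23 - 3*31)) = 3*(-650 - 784*(23 - 93)) = 3*(-650 - 784*(-70)) = 3*(-650 + 54880) = 3*54230 = 162690)
(344964 + x) + p(-140, 1765) = (344964 + 162690) - 140 = 507654 - 140 = 507514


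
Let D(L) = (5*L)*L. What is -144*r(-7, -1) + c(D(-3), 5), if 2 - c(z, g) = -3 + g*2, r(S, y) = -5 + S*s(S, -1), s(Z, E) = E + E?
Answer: -1301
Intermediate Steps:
s(Z, E) = 2*E
r(S, y) = -5 - 2*S (r(S, y) = -5 + S*(2*(-1)) = -5 + S*(-2) = -5 - 2*S)
D(L) = 5*L²
c(z, g) = 5 - 2*g (c(z, g) = 2 - (-3 + g*2) = 2 - (-3 + 2*g) = 2 + (3 - 2*g) = 5 - 2*g)
-144*r(-7, -1) + c(D(-3), 5) = -144*(-5 - 2*(-7)) + (5 - 2*5) = -144*(-5 + 14) + (5 - 10) = -144*9 - 5 = -1296 - 5 = -1301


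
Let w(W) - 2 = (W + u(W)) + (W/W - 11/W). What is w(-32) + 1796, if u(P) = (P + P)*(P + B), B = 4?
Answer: 113899/32 ≈ 3559.3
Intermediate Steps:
u(P) = 2*P*(4 + P) (u(P) = (P + P)*(P + 4) = (2*P)*(4 + P) = 2*P*(4 + P))
w(W) = 3 + W - 11/W + 2*W*(4 + W) (w(W) = 2 + ((W + 2*W*(4 + W)) + (W/W - 11/W)) = 2 + ((W + 2*W*(4 + W)) + (1 - 11/W)) = 2 + (1 + W - 11/W + 2*W*(4 + W)) = 3 + W - 11/W + 2*W*(4 + W))
w(-32) + 1796 = (3 - 11/(-32) + 2*(-32)² + 9*(-32)) + 1796 = (3 - 11*(-1/32) + 2*1024 - 288) + 1796 = (3 + 11/32 + 2048 - 288) + 1796 = 56427/32 + 1796 = 113899/32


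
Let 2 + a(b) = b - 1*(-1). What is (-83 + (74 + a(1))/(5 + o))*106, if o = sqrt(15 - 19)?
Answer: -215922/29 - 15688*I/29 ≈ -7445.6 - 540.97*I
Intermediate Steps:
a(b) = -1 + b (a(b) = -2 + (b - 1*(-1)) = -2 + (b + 1) = -2 + (1 + b) = -1 + b)
o = 2*I (o = sqrt(-4) = 2*I ≈ 2.0*I)
(-83 + (74 + a(1))/(5 + o))*106 = (-83 + (74 + (-1 + 1))/(5 + 2*I))*106 = (-83 + (74 + 0)*((5 - 2*I)/29))*106 = (-83 + 74*((5 - 2*I)/29))*106 = (-83 + 74*(5 - 2*I)/29)*106 = -8798 + 7844*(5 - 2*I)/29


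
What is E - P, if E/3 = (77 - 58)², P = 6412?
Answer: -5329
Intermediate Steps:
E = 1083 (E = 3*(77 - 58)² = 3*19² = 3*361 = 1083)
E - P = 1083 - 1*6412 = 1083 - 6412 = -5329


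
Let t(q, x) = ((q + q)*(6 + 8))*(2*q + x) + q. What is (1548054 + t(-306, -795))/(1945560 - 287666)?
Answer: 6801462/828947 ≈ 8.2049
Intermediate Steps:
t(q, x) = q + 28*q*(x + 2*q) (t(q, x) = ((2*q)*14)*(x + 2*q) + q = (28*q)*(x + 2*q) + q = 28*q*(x + 2*q) + q = q + 28*q*(x + 2*q))
(1548054 + t(-306, -795))/(1945560 - 287666) = (1548054 - 306*(1 + 28*(-795) + 56*(-306)))/(1945560 - 287666) = (1548054 - 306*(1 - 22260 - 17136))/1657894 = (1548054 - 306*(-39395))*(1/1657894) = (1548054 + 12054870)*(1/1657894) = 13602924*(1/1657894) = 6801462/828947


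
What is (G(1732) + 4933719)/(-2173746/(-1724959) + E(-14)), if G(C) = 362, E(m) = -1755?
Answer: -8511087427679/3025129299 ≈ -2813.5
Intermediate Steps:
(G(1732) + 4933719)/(-2173746/(-1724959) + E(-14)) = (362 + 4933719)/(-2173746/(-1724959) - 1755) = 4934081/(-2173746*(-1/1724959) - 1755) = 4934081/(2173746/1724959 - 1755) = 4934081/(-3025129299/1724959) = 4934081*(-1724959/3025129299) = -8511087427679/3025129299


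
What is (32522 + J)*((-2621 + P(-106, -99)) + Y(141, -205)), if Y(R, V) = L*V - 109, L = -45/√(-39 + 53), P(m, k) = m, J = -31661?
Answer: -2441796 + 1134675*√14/2 ≈ -3.1901e+5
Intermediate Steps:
L = -45*√14/14 ≈ -12.027
Y(R, V) = -109 - 45*V*√14/14 (Y(R, V) = (-45*√14/14)*V - 109 = -45*V*√14/14 - 109 = -109 - 45*V*√14/14)
(32522 + J)*((-2621 + P(-106, -99)) + Y(141, -205)) = (32522 - 31661)*((-2621 - 106) + (-109 - 45/14*(-205)*√14)) = 861*(-2727 + (-109 + 9225*√14/14)) = 861*(-2836 + 9225*√14/14) = -2441796 + 1134675*√14/2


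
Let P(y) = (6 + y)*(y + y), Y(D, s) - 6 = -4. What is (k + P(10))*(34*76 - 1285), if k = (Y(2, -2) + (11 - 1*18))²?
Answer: 448155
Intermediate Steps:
Y(D, s) = 2 (Y(D, s) = 6 - 4 = 2)
k = 25 (k = (2 + (11 - 1*18))² = (2 + (11 - 18))² = (2 - 7)² = (-5)² = 25)
P(y) = 2*y*(6 + y) (P(y) = (6 + y)*(2*y) = 2*y*(6 + y))
(k + P(10))*(34*76 - 1285) = (25 + 2*10*(6 + 10))*(34*76 - 1285) = (25 + 2*10*16)*(2584 - 1285) = (25 + 320)*1299 = 345*1299 = 448155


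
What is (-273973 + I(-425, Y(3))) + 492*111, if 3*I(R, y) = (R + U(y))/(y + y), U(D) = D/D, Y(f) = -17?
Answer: -11187199/51 ≈ -2.1936e+5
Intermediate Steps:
U(D) = 1
I(R, y) = (1 + R)/(6*y) (I(R, y) = ((R + 1)/(y + y))/3 = ((1 + R)/((2*y)))/3 = ((1 + R)*(1/(2*y)))/3 = ((1 + R)/(2*y))/3 = (1 + R)/(6*y))
(-273973 + I(-425, Y(3))) + 492*111 = (-273973 + (1/6)*(1 - 425)/(-17)) + 492*111 = (-273973 + (1/6)*(-1/17)*(-424)) + 54612 = (-273973 + 212/51) + 54612 = -13972411/51 + 54612 = -11187199/51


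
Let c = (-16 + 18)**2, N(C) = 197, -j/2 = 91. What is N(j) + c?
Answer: 201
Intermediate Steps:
j = -182 (j = -2*91 = -182)
c = 4 (c = 2**2 = 4)
N(j) + c = 197 + 4 = 201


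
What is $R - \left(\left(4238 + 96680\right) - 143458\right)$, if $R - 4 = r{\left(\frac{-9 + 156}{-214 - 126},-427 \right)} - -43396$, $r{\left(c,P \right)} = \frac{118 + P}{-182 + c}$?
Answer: $\frac{5330705440}{62027} \approx 85942.0$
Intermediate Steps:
$r{\left(c,P \right)} = \frac{118 + P}{-182 + c}$
$R = \frac{2692076860}{62027}$ ($R = 4 + \left(\frac{118 - 427}{-182 + \frac{-9 + 156}{-214 - 126}} - -43396\right) = 4 + \left(\frac{1}{-182 + \frac{147}{-340}} \left(-309\right) + 43396\right) = 4 + \left(\frac{1}{-182 + 147 \left(- \frac{1}{340}\right)} \left(-309\right) + 43396\right) = 4 + \left(\frac{1}{-182 - \frac{147}{340}} \left(-309\right) + 43396\right) = 4 + \left(\frac{1}{- \frac{62027}{340}} \left(-309\right) + 43396\right) = 4 + \left(\left(- \frac{340}{62027}\right) \left(-309\right) + 43396\right) = 4 + \left(\frac{105060}{62027} + 43396\right) = 4 + \frac{2691828752}{62027} = \frac{2692076860}{62027} \approx 43402.0$)
$R - \left(\left(4238 + 96680\right) - 143458\right) = \frac{2692076860}{62027} - \left(\left(4238 + 96680\right) - 143458\right) = \frac{2692076860}{62027} - \left(100918 - 143458\right) = \frac{2692076860}{62027} - -42540 = \frac{2692076860}{62027} + 42540 = \frac{5330705440}{62027}$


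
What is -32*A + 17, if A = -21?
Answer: 689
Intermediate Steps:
-32*A + 17 = -32*(-21) + 17 = 672 + 17 = 689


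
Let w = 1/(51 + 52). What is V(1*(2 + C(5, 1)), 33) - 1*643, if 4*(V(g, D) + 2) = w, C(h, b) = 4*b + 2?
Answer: -265739/412 ≈ -645.00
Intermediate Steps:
C(h, b) = 2 + 4*b
w = 1/103 ≈ 0.0097087
V(g, D) = -823/412 (V(g, D) = -2 + (1/4)*(1/103) = -2 + 1/412 = -823/412)
V(1*(2 + C(5, 1)), 33) - 1*643 = -823/412 - 1*643 = -823/412 - 643 = -265739/412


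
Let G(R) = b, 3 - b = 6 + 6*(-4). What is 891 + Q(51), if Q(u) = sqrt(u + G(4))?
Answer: 891 + 6*sqrt(2) ≈ 899.49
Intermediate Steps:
b = 21 (b = 3 - (6 + 6*(-4)) = 3 - (6 - 24) = 3 - 1*(-18) = 3 + 18 = 21)
G(R) = 21
Q(u) = sqrt(21 + u) (Q(u) = sqrt(u + 21) = sqrt(21 + u))
891 + Q(51) = 891 + sqrt(21 + 51) = 891 + sqrt(72) = 891 + 6*sqrt(2)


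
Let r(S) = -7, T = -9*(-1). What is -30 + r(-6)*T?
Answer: -93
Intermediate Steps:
T = 9
-30 + r(-6)*T = -30 - 7*9 = -30 - 63 = -93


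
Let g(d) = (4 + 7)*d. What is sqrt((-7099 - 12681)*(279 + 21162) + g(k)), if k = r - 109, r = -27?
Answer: 2*I*sqrt(106026119) ≈ 20594.0*I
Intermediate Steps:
k = -136 (k = -27 - 109 = -136)
g(d) = 11*d
sqrt((-7099 - 12681)*(279 + 21162) + g(k)) = sqrt((-7099 - 12681)*(279 + 21162) + 11*(-136)) = sqrt(-19780*21441 - 1496) = sqrt(-424102980 - 1496) = sqrt(-424104476) = 2*I*sqrt(106026119)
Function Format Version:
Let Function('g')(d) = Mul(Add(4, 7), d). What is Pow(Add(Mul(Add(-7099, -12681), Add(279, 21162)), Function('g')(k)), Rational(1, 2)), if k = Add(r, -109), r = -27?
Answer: Mul(2, I, Pow(106026119, Rational(1, 2))) ≈ Mul(20594., I)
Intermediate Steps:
k = -136 (k = Add(-27, -109) = -136)
Function('g')(d) = Mul(11, d)
Pow(Add(Mul(Add(-7099, -12681), Add(279, 21162)), Function('g')(k)), Rational(1, 2)) = Pow(Add(Mul(Add(-7099, -12681), Add(279, 21162)), Mul(11, -136)), Rational(1, 2)) = Pow(Add(Mul(-19780, 21441), -1496), Rational(1, 2)) = Pow(Add(-424102980, -1496), Rational(1, 2)) = Pow(-424104476, Rational(1, 2)) = Mul(2, I, Pow(106026119, Rational(1, 2)))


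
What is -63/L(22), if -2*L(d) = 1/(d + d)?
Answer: 5544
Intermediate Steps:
L(d) = -1/(4*d) (L(d) = -1/(2*(d + d)) = -1/(2*d)/2 = -1/(4*d))
-63/L(22) = -63/((-¼/22)) = -63/((-¼*1/22)) = -63/(-1/88) = -63*(-88) = 5544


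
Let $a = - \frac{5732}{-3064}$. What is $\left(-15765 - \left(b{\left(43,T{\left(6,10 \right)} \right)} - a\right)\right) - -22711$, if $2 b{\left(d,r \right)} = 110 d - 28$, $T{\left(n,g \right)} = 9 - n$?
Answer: $\frac{3521203}{766} \approx 4596.9$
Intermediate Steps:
$b{\left(d,r \right)} = -14 + 55 d$ ($b{\left(d,r \right)} = \frac{110 d - 28}{2} = \frac{-28 + 110 d}{2} = -14 + 55 d$)
$a = \frac{1433}{766}$ ($a = \left(-5732\right) \left(- \frac{1}{3064}\right) = \frac{1433}{766} \approx 1.8708$)
$\left(-15765 - \left(b{\left(43,T{\left(6,10 \right)} \right)} - a\right)\right) - -22711 = \left(-15765 - \left(\left(-14 + 55 \cdot 43\right) - \frac{1433}{766}\right)\right) - -22711 = \left(-15765 - \left(\left(-14 + 2365\right) - \frac{1433}{766}\right)\right) + 22711 = \left(-15765 - \left(2351 - \frac{1433}{766}\right)\right) + 22711 = \left(-15765 - \frac{1799433}{766}\right) + 22711 = - \frac{13875423}{766} + 22711 = \frac{3521203}{766}$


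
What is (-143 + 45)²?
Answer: 9604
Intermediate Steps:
(-143 + 45)² = (-98)² = 9604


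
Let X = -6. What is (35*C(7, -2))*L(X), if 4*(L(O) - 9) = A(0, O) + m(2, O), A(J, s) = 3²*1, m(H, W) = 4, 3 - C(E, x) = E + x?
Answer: -1715/2 ≈ -857.50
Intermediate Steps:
C(E, x) = 3 - E - x (C(E, x) = 3 - (E + x) = 3 + (-E - x) = 3 - E - x)
A(J, s) = 9 (A(J, s) = 9*1 = 9)
L(O) = 49/4 (L(O) = 9 + (9 + 4)/4 = 9 + (¼)*13 = 9 + 13/4 = 49/4)
(35*C(7, -2))*L(X) = (35*(3 - 1*7 - 1*(-2)))*(49/4) = (35*(3 - 7 + 2))*(49/4) = (35*(-2))*(49/4) = -70*49/4 = -1715/2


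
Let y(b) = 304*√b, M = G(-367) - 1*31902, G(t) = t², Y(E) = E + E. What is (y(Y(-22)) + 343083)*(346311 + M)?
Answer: 154077889134 + 273051584*I*√11 ≈ 1.5408e+11 + 9.0561e+8*I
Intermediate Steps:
Y(E) = 2*E
M = 102787 (M = (-367)² - 1*31902 = 134689 - 31902 = 102787)
(y(Y(-22)) + 343083)*(346311 + M) = (304*√(2*(-22)) + 343083)*(346311 + 102787) = (304*√(-44) + 343083)*449098 = (304*(2*I*√11) + 343083)*449098 = (608*I*√11 + 343083)*449098 = (343083 + 608*I*√11)*449098 = 154077889134 + 273051584*I*√11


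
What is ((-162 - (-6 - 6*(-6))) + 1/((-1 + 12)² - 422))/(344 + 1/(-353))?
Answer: -20400929/36550731 ≈ -0.55815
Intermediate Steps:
((-162 - (-6 - 6*(-6))) + 1/((-1 + 12)² - 422))/(344 + 1/(-353)) = ((-162 - (-6 + 36)) + 1/(11² - 422))/(344 - 1/353) = ((-162 - 1*30) + 1/(121 - 422))/(121431/353) = 353*((-162 - 30) + 1/(-301))/121431 = 353*(-192 - 1/301)/121431 = (353/121431)*(-57793/301) = -20400929/36550731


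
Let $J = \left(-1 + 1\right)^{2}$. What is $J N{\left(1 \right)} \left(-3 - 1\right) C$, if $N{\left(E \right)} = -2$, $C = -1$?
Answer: $0$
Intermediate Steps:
$J = 0$ ($J = 0^{2} = 0$)
$J N{\left(1 \right)} \left(-3 - 1\right) C = 0 - 2 \left(-3 - 1\right) \left(-1\right) = 0 \left(-2\right) \left(-4\right) \left(-1\right) = 0 \cdot 8 \left(-1\right) = 0 \left(-8\right) = 0$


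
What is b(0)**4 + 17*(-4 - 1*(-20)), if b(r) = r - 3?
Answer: 353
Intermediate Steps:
b(r) = -3 + r
b(0)**4 + 17*(-4 - 1*(-20)) = (-3 + 0)**4 + 17*(-4 - 1*(-20)) = (-3)**4 + 17*(-4 + 20) = 81 + 17*16 = 81 + 272 = 353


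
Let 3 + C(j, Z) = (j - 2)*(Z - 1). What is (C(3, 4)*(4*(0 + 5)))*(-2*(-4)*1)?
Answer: 0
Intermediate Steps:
C(j, Z) = -3 + (-1 + Z)*(-2 + j) (C(j, Z) = -3 + (j - 2)*(Z - 1) = -3 + (-2 + j)*(-1 + Z) = -3 + (-1 + Z)*(-2 + j))
(C(3, 4)*(4*(0 + 5)))*(-2*(-4)*1) = ((-1 - 1*3 - 2*4 + 4*3)*(4*(0 + 5)))*(-2*(-4)*1) = ((-1 - 3 - 8 + 12)*(4*5))*(8*1) = (0*20)*8 = 0*8 = 0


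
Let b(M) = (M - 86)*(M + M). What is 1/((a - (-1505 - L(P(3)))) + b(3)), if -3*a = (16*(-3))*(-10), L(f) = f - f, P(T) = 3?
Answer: 1/847 ≈ 0.0011806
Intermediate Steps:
L(f) = 0
b(M) = 2*M*(-86 + M) (b(M) = (-86 + M)*(2*M) = 2*M*(-86 + M))
a = -160 (a = -16*(-3)*(-10)/3 = -(-16)*(-10) = -⅓*480 = -160)
1/((a - (-1505 - L(P(3)))) + b(3)) = 1/((-160 - (-1505 - 1*0)) + 2*3*(-86 + 3)) = 1/((-160 - (-1505 + 0)) + 2*3*(-83)) = 1/((-160 - 1*(-1505)) - 498) = 1/((-160 + 1505) - 498) = 1/(1345 - 498) = 1/847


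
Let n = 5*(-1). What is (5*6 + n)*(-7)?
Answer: -175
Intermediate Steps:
n = -5
(5*6 + n)*(-7) = (5*6 - 5)*(-7) = (30 - 5)*(-7) = 25*(-7) = -175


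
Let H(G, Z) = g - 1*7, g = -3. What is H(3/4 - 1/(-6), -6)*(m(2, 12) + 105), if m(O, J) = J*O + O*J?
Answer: -1530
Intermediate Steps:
H(G, Z) = -10 (H(G, Z) = -3 - 1*7 = -3 - 7 = -10)
m(O, J) = 2*J*O (m(O, J) = J*O + J*O = 2*J*O)
H(3/4 - 1/(-6), -6)*(m(2, 12) + 105) = -10*(2*12*2 + 105) = -10*(48 + 105) = -10*153 = -1530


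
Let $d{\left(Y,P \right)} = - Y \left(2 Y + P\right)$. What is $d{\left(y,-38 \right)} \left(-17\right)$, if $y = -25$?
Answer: $37400$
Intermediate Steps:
$d{\left(Y,P \right)} = - Y \left(P + 2 Y\right)$
$d{\left(y,-38 \right)} \left(-17\right) = \left(-1\right) \left(-25\right) \left(-38 + 2 \left(-25\right)\right) \left(-17\right) = \left(-1\right) \left(-25\right) \left(-38 - 50\right) \left(-17\right) = \left(-1\right) \left(-25\right) \left(-88\right) \left(-17\right) = \left(-2200\right) \left(-17\right) = 37400$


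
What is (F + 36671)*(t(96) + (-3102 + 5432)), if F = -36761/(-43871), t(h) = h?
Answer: 3903022070052/43871 ≈ 8.8966e+7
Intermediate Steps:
F = 36761/43871 (F = -36761*(-1/43871) = 36761/43871 ≈ 0.83793)
(F + 36671)*(t(96) + (-3102 + 5432)) = (36761/43871 + 36671)*(96 + (-3102 + 5432)) = 1608830202*(96 + 2330)/43871 = (1608830202/43871)*2426 = 3903022070052/43871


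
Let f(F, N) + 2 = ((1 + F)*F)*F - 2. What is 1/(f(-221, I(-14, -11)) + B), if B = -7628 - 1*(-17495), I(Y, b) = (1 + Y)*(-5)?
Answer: -1/10735157 ≈ -9.3152e-8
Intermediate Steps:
I(Y, b) = -5 - 5*Y
f(F, N) = -4 + F**2*(1 + F) (f(F, N) = -2 + (((1 + F)*F)*F - 2) = -2 + ((F*(1 + F))*F - 2) = -2 + (F**2*(1 + F) - 2) = -2 + (-2 + F**2*(1 + F)) = -4 + F**2*(1 + F))
B = 9867 (B = -7628 + 17495 = 9867)
1/(f(-221, I(-14, -11)) + B) = 1/((-4 + (-221)**2 + (-221)**3) + 9867) = 1/((-4 + 48841 - 10793861) + 9867) = 1/(-10745024 + 9867) = 1/(-10735157) = -1/10735157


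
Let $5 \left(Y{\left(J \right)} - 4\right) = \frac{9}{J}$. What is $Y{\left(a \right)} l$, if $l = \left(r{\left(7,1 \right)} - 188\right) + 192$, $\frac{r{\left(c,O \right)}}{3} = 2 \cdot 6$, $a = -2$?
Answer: $124$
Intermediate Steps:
$Y{\left(J \right)} = 4 + \frac{9}{5 J}$ ($Y{\left(J \right)} = 4 + \frac{9 \frac{1}{J}}{5} = 4 + \frac{9}{5 J}$)
$r{\left(c,O \right)} = 36$ ($r{\left(c,O \right)} = 3 \cdot 2 \cdot 6 = 3 \cdot 12 = 36$)
$l = 40$ ($l = \left(36 - 188\right) + 192 = -152 + 192 = 40$)
$Y{\left(a \right)} l = \left(4 + \frac{9}{5 \left(-2\right)}\right) 40 = \left(4 + \frac{9}{5} \left(- \frac{1}{2}\right)\right) 40 = \left(4 - \frac{9}{10}\right) 40 = \frac{31}{10} \cdot 40 = 124$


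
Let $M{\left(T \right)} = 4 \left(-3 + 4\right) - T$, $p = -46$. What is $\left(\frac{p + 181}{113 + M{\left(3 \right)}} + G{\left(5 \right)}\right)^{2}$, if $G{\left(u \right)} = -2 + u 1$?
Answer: $\frac{25281}{1444} \approx 17.508$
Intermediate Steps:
$M{\left(T \right)} = 4 - T$ ($M{\left(T \right)} = 4 \cdot 1 - T = 4 - T$)
$G{\left(u \right)} = -2 + u$
$\left(\frac{p + 181}{113 + M{\left(3 \right)}} + G{\left(5 \right)}\right)^{2} = \left(\frac{-46 + 181}{113 + \left(4 - 3\right)} + \left(-2 + 5\right)\right)^{2} = \left(\frac{135}{113 + \left(4 - 3\right)} + 3\right)^{2} = \left(\frac{135}{113 + 1} + 3\right)^{2} = \left(\frac{135}{114} + 3\right)^{2} = \left(135 \cdot \frac{1}{114} + 3\right)^{2} = \left(\frac{45}{38} + 3\right)^{2} = \left(\frac{159}{38}\right)^{2} = \frac{25281}{1444}$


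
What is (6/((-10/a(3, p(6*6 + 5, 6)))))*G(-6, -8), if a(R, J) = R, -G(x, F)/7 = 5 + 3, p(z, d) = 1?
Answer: 504/5 ≈ 100.80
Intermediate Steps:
G(x, F) = -56 (G(x, F) = -7*(5 + 3) = -7*8 = -56)
(6/((-10/a(3, p(6*6 + 5, 6)))))*G(-6, -8) = (6/((-10/3)))*(-56) = (6/((-10*1/3)))*(-56) = (6/(-10/3))*(-56) = (6*(-3/10))*(-56) = -9/5*(-56) = 504/5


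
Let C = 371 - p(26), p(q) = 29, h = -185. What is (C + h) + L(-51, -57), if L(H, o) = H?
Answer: 106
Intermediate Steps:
C = 342 (C = 371 - 1*29 = 371 - 29 = 342)
(C + h) + L(-51, -57) = (342 - 185) - 51 = 157 - 51 = 106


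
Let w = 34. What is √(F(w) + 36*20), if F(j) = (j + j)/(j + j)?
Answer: √721 ≈ 26.851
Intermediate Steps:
F(j) = 1 (F(j) = (2*j)/((2*j)) = (2*j)*(1/(2*j)) = 1)
√(F(w) + 36*20) = √(1 + 36*20) = √(1 + 720) = √721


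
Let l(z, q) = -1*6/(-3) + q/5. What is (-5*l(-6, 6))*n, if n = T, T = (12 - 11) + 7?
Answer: -128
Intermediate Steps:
l(z, q) = 2 + q/5 (l(z, q) = -6*(-⅓) + q*(⅕) = 2 + q/5)
T = 8 (T = 1 + 7 = 8)
n = 8
(-5*l(-6, 6))*n = -5*(2 + (⅕)*6)*8 = -5*(2 + 6/5)*8 = -5*16/5*8 = -16*8 = -128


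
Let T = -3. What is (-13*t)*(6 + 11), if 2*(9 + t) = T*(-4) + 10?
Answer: -442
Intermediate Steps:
t = 2 (t = -9 + (-3*(-4) + 10)/2 = -9 + (12 + 10)/2 = -9 + (½)*22 = -9 + 11 = 2)
(-13*t)*(6 + 11) = (-13*2)*(6 + 11) = -26*17 = -442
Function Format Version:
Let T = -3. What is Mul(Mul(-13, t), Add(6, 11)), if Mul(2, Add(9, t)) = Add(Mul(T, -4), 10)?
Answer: -442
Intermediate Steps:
t = 2 (t = Add(-9, Mul(Rational(1, 2), Add(Mul(-3, -4), 10))) = Add(-9, Mul(Rational(1, 2), Add(12, 10))) = Add(-9, Mul(Rational(1, 2), 22)) = Add(-9, 11) = 2)
Mul(Mul(-13, t), Add(6, 11)) = Mul(Mul(-13, 2), Add(6, 11)) = Mul(-26, 17) = -442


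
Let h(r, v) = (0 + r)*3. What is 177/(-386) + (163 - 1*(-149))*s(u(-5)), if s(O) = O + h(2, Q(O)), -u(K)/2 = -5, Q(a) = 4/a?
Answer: 1926735/386 ≈ 4991.5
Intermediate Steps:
u(K) = 10 (u(K) = -2*(-5) = 10)
h(r, v) = 3*r (h(r, v) = r*3 = 3*r)
s(O) = 6 + O (s(O) = O + 3*2 = O + 6 = 6 + O)
177/(-386) + (163 - 1*(-149))*s(u(-5)) = 177/(-386) + (163 - 1*(-149))*(6 + 10) = 177*(-1/386) + (163 + 149)*16 = -177/386 + 312*16 = -177/386 + 4992 = 1926735/386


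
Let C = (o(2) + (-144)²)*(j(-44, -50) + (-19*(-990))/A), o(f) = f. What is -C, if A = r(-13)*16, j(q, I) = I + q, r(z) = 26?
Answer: 105214243/104 ≈ 1.0117e+6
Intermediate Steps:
A = 416 (A = 26*16 = 416)
C = -105214243/104 (C = (2 + (-144)²)*((-50 - 44) - 19*(-990)/416) = (2 + 20736)*(-94 + 18810*(1/416)) = 20738*(-94 + 9405/208) = 20738*(-10147/208) = -105214243/104 ≈ -1.0117e+6)
-C = -1*(-105214243/104) = 105214243/104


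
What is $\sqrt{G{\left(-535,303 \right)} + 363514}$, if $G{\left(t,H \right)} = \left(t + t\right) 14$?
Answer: $51 \sqrt{134} \approx 590.37$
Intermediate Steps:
$G{\left(t,H \right)} = 28 t$ ($G{\left(t,H \right)} = 2 t 14 = 28 t$)
$\sqrt{G{\left(-535,303 \right)} + 363514} = \sqrt{28 \left(-535\right) + 363514} = \sqrt{-14980 + 363514} = \sqrt{348534} = 51 \sqrt{134}$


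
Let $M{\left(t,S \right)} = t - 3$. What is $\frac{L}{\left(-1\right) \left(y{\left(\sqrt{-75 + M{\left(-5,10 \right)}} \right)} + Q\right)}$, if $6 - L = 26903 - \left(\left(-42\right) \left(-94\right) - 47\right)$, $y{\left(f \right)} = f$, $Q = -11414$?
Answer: $- \frac{262476344}{130279479} - \frac{22996 i \sqrt{83}}{130279479} \approx -2.0147 - 0.0016081 i$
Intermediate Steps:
$M{\left(t,S \right)} = -3 + t$ ($M{\left(t,S \right)} = t - 3 = -3 + t$)
$L = -22996$ ($L = 6 - \left(26903 - \left(\left(-42\right) \left(-94\right) - 47\right)\right) = 6 - \left(26903 - \left(3948 - 47\right)\right) = 6 - \left(26903 - 3901\right) = 6 - 23002 = -22996$)
$\frac{L}{\left(-1\right) \left(y{\left(\sqrt{-75 + M{\left(-5,10 \right)}} \right)} + Q\right)} = - \frac{22996}{\left(-1\right) \left(\sqrt{-75 - 8} - 11414\right)} = - \frac{22996}{\left(-1\right) \left(\sqrt{-83} - 11414\right)} = - \frac{22996}{\left(-1\right) \left(i \sqrt{83} - 11414\right)} = - \frac{22996}{\left(-1\right) \left(-11414 + i \sqrt{83}\right)} = - \frac{22996}{11414 - i \sqrt{83}}$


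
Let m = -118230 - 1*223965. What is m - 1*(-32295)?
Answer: -309900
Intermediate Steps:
m = -342195 (m = -118230 - 223965 = -342195)
m - 1*(-32295) = -342195 - 1*(-32295) = -342195 + 32295 = -309900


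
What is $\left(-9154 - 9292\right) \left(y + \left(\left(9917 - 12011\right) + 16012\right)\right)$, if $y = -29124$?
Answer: $280489876$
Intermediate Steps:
$\left(-9154 - 9292\right) \left(y + \left(\left(9917 - 12011\right) + 16012\right)\right) = \left(-9154 - 9292\right) \left(-29124 + \left(\left(9917 - 12011\right) + 16012\right)\right) = - 18446 \left(-29124 + \left(-2094 + 16012\right)\right) = - 18446 \left(-29124 + 13918\right) = \left(-18446\right) \left(-15206\right) = 280489876$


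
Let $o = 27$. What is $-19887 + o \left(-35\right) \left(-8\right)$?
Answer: $-12327$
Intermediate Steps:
$-19887 + o \left(-35\right) \left(-8\right) = -19887 + 27 \left(-35\right) \left(-8\right) = -19887 - -7560 = -19887 + 7560 = -12327$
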